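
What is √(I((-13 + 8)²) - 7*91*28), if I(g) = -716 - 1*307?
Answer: I*√18859 ≈ 137.33*I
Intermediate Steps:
I(g) = -1023 (I(g) = -716 - 307 = -1023)
√(I((-13 + 8)²) - 7*91*28) = √(-1023 - 7*91*28) = √(-1023 - 637*28) = √(-1023 - 17836) = √(-18859) = I*√18859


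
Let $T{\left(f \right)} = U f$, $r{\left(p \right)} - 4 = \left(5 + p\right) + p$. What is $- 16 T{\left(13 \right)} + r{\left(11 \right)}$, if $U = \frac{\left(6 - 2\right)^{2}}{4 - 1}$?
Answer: $- \frac{3235}{3} \approx -1078.3$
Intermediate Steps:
$U = \frac{16}{3}$ ($U = \frac{4^{2}}{3} = 16 \cdot \frac{1}{3} = \frac{16}{3} \approx 5.3333$)
$r{\left(p \right)} = 9 + 2 p$ ($r{\left(p \right)} = 4 + \left(\left(5 + p\right) + p\right) = 4 + \left(5 + 2 p\right) = 9 + 2 p$)
$T{\left(f \right)} = \frac{16 f}{3}$
$- 16 T{\left(13 \right)} + r{\left(11 \right)} = - 16 \cdot \frac{16}{3} \cdot 13 + \left(9 + 2 \cdot 11\right) = \left(-16\right) \frac{208}{3} + \left(9 + 22\right) = - \frac{3328}{3} + 31 = - \frac{3235}{3}$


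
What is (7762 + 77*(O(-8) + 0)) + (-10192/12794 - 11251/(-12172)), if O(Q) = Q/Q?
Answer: 610388066411/77864284 ≈ 7839.1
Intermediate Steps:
O(Q) = 1
(7762 + 77*(O(-8) + 0)) + (-10192/12794 - 11251/(-12172)) = (7762 + 77*(1 + 0)) + (-10192/12794 - 11251/(-12172)) = (7762 + 77*1) + (-10192*1/12794 - 11251*(-1/12172)) = (7762 + 77) + (-5096/6397 + 11251/12172) = 7839 + 9944135/77864284 = 610388066411/77864284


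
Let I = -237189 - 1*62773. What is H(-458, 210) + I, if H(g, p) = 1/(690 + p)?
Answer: -269965799/900 ≈ -2.9996e+5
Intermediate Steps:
I = -299962 (I = -237189 - 62773 = -299962)
H(-458, 210) + I = 1/(690 + 210) - 299962 = 1/900 - 299962 = -269965799/900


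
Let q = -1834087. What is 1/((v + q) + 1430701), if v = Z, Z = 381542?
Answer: -1/21844 ≈ -4.5779e-5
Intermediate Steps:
v = 381542
1/((v + q) + 1430701) = 1/((381542 - 1834087) + 1430701) = 1/(-1452545 + 1430701) = 1/(-21844) = -1/21844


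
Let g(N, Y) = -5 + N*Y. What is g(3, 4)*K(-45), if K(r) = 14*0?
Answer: 0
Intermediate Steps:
K(r) = 0
g(3, 4)*K(-45) = (-5 + 3*4)*0 = (-5 + 12)*0 = 7*0 = 0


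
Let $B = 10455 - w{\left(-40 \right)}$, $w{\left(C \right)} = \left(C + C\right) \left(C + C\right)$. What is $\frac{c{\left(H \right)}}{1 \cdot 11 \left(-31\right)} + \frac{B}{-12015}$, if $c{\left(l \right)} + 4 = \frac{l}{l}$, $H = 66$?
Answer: $- \frac{269342}{819423} \approx -0.3287$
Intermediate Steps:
$w{\left(C \right)} = 4 C^{2}$ ($w{\left(C \right)} = 2 C 2 C = 4 C^{2}$)
$c{\left(l \right)} = -3$ ($c{\left(l \right)} = -4 + \frac{l}{l} = -4 + 1 = -3$)
$B = 4055$ ($B = 10455 - 4 \left(-40\right)^{2} = 10455 - 4 \cdot 1600 = 10455 - 6400 = 4055$)
$\frac{c{\left(H \right)}}{1 \cdot 11 \left(-31\right)} + \frac{B}{-12015} = - \frac{3}{1 \cdot 11 \left(-31\right)} + \frac{4055}{-12015} = - \frac{3}{11 \left(-31\right)} + 4055 \left(- \frac{1}{12015}\right) = - \frac{3}{-341} - \frac{811}{2403} = \left(-3\right) \left(- \frac{1}{341}\right) - \frac{811}{2403} = \frac{3}{341} - \frac{811}{2403} = - \frac{269342}{819423}$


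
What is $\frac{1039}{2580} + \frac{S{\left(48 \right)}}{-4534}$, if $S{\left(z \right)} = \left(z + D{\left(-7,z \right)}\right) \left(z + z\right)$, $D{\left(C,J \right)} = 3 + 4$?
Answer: $- \frac{4455787}{5848860} \approx -0.76182$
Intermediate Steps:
$D{\left(C,J \right)} = 7$
$S{\left(z \right)} = 2 z \left(7 + z\right)$ ($S{\left(z \right)} = \left(z + 7\right) \left(z + z\right) = \left(7 + z\right) 2 z = 2 z \left(7 + z\right)$)
$\frac{1039}{2580} + \frac{S{\left(48 \right)}}{-4534} = \frac{1039}{2580} + \frac{2 \cdot 48 \left(7 + 48\right)}{-4534} = 1039 \cdot \frac{1}{2580} + 2 \cdot 48 \cdot 55 \left(- \frac{1}{4534}\right) = \frac{1039}{2580} + 5280 \left(- \frac{1}{4534}\right) = \frac{1039}{2580} - \frac{2640}{2267} = - \frac{4455787}{5848860}$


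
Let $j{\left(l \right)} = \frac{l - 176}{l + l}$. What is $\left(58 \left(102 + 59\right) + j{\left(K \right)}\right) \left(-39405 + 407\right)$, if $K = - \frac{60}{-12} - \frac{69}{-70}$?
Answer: $- \frac{152352375157}{419} \approx -3.6361 \cdot 10^{8}$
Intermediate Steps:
$K = \frac{419}{70}$ ($K = \left(-60\right) \left(- \frac{1}{12}\right) - - \frac{69}{70} = 5 + \frac{69}{70} = \frac{419}{70} \approx 5.9857$)
$j{\left(l \right)} = \frac{-176 + l}{2 l}$
$\left(58 \left(102 + 59\right) + j{\left(K \right)}\right) \left(-39405 + 407\right) = \left(58 \left(102 + 59\right) + \frac{-176 + \frac{419}{70}}{2 \cdot \frac{419}{70}}\right) \left(-39405 + 407\right) = \left(58 \cdot 161 + \frac{1}{2} \cdot \frac{70}{419} \left(- \frac{11901}{70}\right)\right) \left(-38998\right) = \left(9338 - \frac{11901}{838}\right) \left(-38998\right) = \frac{7813343}{838} \left(-38998\right) = - \frac{152352375157}{419}$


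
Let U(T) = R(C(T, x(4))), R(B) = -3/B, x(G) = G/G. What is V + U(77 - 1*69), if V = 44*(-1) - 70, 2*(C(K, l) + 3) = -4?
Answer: -567/5 ≈ -113.40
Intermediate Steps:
x(G) = 1
C(K, l) = -5 (C(K, l) = -3 + (½)*(-4) = -3 - 2 = -5)
U(T) = ⅗ (U(T) = -3/(-5) = -3*(-⅕) = ⅗)
V = -114 (V = -44 - 70 = -114)
V + U(77 - 1*69) = -114 + ⅗ = -567/5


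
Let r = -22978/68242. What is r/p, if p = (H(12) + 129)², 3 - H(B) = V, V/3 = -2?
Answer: -11489/649800324 ≈ -1.7681e-5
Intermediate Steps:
V = -6 (V = 3*(-2) = -6)
H(B) = 9 (H(B) = 3 - 1*(-6) = 3 + 6 = 9)
r = -11489/34121 (r = -22978*1/68242 = -11489/34121 ≈ -0.33671)
p = 19044 (p = (9 + 129)² = 138² = 19044)
r/p = -11489/34121/19044 = -11489/34121*1/19044 = -11489/649800324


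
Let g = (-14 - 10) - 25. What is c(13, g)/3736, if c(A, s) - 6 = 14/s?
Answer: 5/3269 ≈ 0.0015295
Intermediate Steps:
g = -49 (g = -24 - 25 = -49)
c(A, s) = 6 + 14/s
c(13, g)/3736 = (6 + 14/(-49))/3736 = (6 + 14*(-1/49))*(1/3736) = (6 - 2/7)*(1/3736) = (40/7)*(1/3736) = 5/3269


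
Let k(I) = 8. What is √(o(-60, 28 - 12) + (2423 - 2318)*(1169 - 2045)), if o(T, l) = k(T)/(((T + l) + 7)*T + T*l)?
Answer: 13*I*√6000470/105 ≈ 303.28*I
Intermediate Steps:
o(T, l) = 8/(T*l + T*(7 + T + l)) (o(T, l) = 8/(((T + l) + 7)*T + T*l) = 8/((7 + T + l)*T + T*l) = 8/(T*(7 + T + l) + T*l) = 8/(T*l + T*(7 + T + l)))
√(o(-60, 28 - 12) + (2423 - 2318)*(1169 - 2045)) = √(8/(-60*(7 - 60 + 2*(28 - 12))) + (2423 - 2318)*(1169 - 2045)) = √(8*(-1/60)/(7 - 60 + 2*16) + 105*(-876)) = √(8*(-1/60)/(7 - 60 + 32) - 91980) = √(8*(-1/60)/(-21) - 91980) = √(8*(-1/60)*(-1/21) - 91980) = √(2/315 - 91980) = √(-28973698/315) = 13*I*√6000470/105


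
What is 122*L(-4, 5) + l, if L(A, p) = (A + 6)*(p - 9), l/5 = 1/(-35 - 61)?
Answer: -93701/96 ≈ -976.05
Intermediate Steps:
l = -5/96 (l = 5/(-35 - 61) = 5/(-96) = 5*(-1/96) = -5/96 ≈ -0.052083)
L(A, p) = (-9 + p)*(6 + A) (L(A, p) = (6 + A)*(-9 + p) = (-9 + p)*(6 + A))
122*L(-4, 5) + l = 122*(-54 - 9*(-4) + 6*5 - 4*5) - 5/96 = 122*(-54 + 36 + 30 - 20) - 5/96 = 122*(-8) - 5/96 = -976 - 5/96 = -93701/96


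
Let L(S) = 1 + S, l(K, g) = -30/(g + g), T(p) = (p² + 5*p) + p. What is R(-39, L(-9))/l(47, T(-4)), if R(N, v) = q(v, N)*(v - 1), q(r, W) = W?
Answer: 936/5 ≈ 187.20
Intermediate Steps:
T(p) = p² + 6*p
l(K, g) = -15/g (l(K, g) = -30*1/(2*g) = -15/g)
R(N, v) = N*(-1 + v) (R(N, v) = N*(v - 1) = N*(-1 + v))
R(-39, L(-9))/l(47, T(-4)) = (-39*(-1 + (1 - 9)))/((-15*(-1/(4*(6 - 4))))) = (-39*(-1 - 8))/((-15/((-4*2)))) = (-39*(-9))/((-15/(-8))) = 351/((-15*(-⅛))) = 351/(15/8) = 351*(8/15) = 936/5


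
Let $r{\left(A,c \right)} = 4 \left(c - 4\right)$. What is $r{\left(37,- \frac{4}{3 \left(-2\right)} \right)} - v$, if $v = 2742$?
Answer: $- \frac{8266}{3} \approx -2755.3$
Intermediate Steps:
$r{\left(A,c \right)} = -16 + 4 c$ ($r{\left(A,c \right)} = 4 \left(-4 + c\right) = -16 + 4 c$)
$r{\left(37,- \frac{4}{3 \left(-2\right)} \right)} - v = \left(-16 + 4 \left(- \frac{4}{3 \left(-2\right)}\right)\right) - 2742 = \left(-16 + 4 \left(- \frac{4}{-6}\right)\right) - 2742 = \left(-16 + 4 \left(\left(-4\right) \left(- \frac{1}{6}\right)\right)\right) - 2742 = \left(-16 + 4 \cdot \frac{2}{3}\right) - 2742 = \left(-16 + \frac{8}{3}\right) - 2742 = - \frac{40}{3} - 2742 = - \frac{8266}{3}$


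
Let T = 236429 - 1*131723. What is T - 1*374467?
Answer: -269761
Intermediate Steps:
T = 104706 (T = 236429 - 131723 = 104706)
T - 1*374467 = 104706 - 1*374467 = 104706 - 374467 = -269761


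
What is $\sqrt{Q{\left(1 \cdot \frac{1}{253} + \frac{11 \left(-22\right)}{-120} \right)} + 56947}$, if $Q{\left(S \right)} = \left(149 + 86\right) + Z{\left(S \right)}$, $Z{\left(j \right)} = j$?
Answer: $\frac{\sqrt{3294262778235}}{7590} \approx 239.13$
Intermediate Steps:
$Q{\left(S \right)} = 235 + S$ ($Q{\left(S \right)} = \left(149 + 86\right) + S = 235 + S$)
$\sqrt{Q{\left(1 \cdot \frac{1}{253} + \frac{11 \left(-22\right)}{-120} \right)} + 56947} = \sqrt{\left(235 + \left(1 \cdot \frac{1}{253} + \frac{11 \left(-22\right)}{-120}\right)\right) + 56947} = \sqrt{\left(235 + \left(1 \cdot \frac{1}{253} - - \frac{121}{60}\right)\right) + 56947} = \sqrt{\left(235 + \left(\frac{1}{253} + \frac{121}{60}\right)\right) + 56947} = \sqrt{\left(235 + \frac{30673}{15180}\right) + 56947} = \sqrt{\frac{3597973}{15180} + 56947} = \sqrt{\frac{868053433}{15180}} = \frac{\sqrt{3294262778235}}{7590}$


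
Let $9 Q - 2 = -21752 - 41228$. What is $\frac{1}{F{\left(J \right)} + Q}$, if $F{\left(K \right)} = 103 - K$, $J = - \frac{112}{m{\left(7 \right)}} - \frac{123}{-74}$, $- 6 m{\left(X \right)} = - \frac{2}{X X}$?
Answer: $\frac{666}{6372143} \approx 0.00010452$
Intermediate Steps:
$m{\left(X \right)} = \frac{1}{3 X^{2}}$ ($m{\left(X \right)} = - \frac{\left(-2\right) \frac{1}{X X}}{6} = - \frac{\left(-2\right) \frac{1}{X^{2}}}{6} = \frac{1}{3 X^{2}}$)
$J = - \frac{1218213}{74}$ ($J = - \frac{112}{\frac{1}{3} \cdot \frac{1}{49}} - \frac{123}{-74} = - \frac{112}{\frac{1}{3} \cdot \frac{1}{49}} - - \frac{123}{74} = - 112 \frac{1}{\frac{1}{147}} + \frac{123}{74} = \left(-112\right) 147 + \frac{123}{74} = -16464 + \frac{123}{74} = - \frac{1218213}{74} \approx -16462.0$)
$Q = - \frac{62978}{9}$ ($Q = \frac{2}{9} + \frac{-21752 - 41228}{9} = \frac{2}{9} + \frac{1}{9} \left(-62980\right) = \frac{2}{9} - \frac{62980}{9} = - \frac{62978}{9} \approx -6997.6$)
$\frac{1}{F{\left(J \right)} + Q} = \frac{1}{\left(103 - - \frac{1218213}{74}\right) - \frac{62978}{9}} = \frac{1}{\left(103 + \frac{1218213}{74}\right) - \frac{62978}{9}} = \frac{1}{\frac{1225835}{74} - \frac{62978}{9}} = \frac{1}{\frac{6372143}{666}} = \frac{666}{6372143}$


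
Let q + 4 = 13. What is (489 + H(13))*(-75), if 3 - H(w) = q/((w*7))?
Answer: -3357225/91 ≈ -36893.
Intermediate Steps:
q = 9 (q = -4 + 13 = 9)
H(w) = 3 - 9/(7*w) (H(w) = 3 - 9/(w*7) = 3 - 9/(7*w))
(489 + H(13))*(-75) = (489 + (3 - 9/7/13))*(-75) = (489 + (3 - 9/7*1/13))*(-75) = (489 + (3 - 9/91))*(-75) = (489 + 264/91)*(-75) = (44763/91)*(-75) = -3357225/91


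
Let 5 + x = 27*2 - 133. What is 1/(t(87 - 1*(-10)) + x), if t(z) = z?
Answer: 1/13 ≈ 0.076923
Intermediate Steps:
x = -84 (x = -5 + (27*2 - 133) = -5 + (54 - 133) = -5 - 79 = -84)
1/(t(87 - 1*(-10)) + x) = 1/((87 - 1*(-10)) - 84) = 1/((87 + 10) - 84) = 1/(97 - 84) = 1/13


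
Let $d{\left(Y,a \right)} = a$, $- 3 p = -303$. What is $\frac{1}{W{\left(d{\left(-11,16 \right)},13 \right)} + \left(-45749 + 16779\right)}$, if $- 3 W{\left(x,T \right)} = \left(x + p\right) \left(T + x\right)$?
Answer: $- \frac{1}{30101} \approx -3.3221 \cdot 10^{-5}$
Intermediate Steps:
$p = 101$ ($p = \left(- \frac{1}{3}\right) \left(-303\right) = 101$)
$W{\left(x,T \right)} = - \frac{\left(101 + x\right) \left(T + x\right)}{3}$ ($W{\left(x,T \right)} = - \frac{\left(x + 101\right) \left(T + x\right)}{3} = - \frac{\left(101 + x\right) \left(T + x\right)}{3}$)
$\frac{1}{W{\left(d{\left(-11,16 \right)},13 \right)} + \left(-45749 + 16779\right)} = \frac{1}{\left(\left(- \frac{101}{3}\right) 13 - \frac{1616}{3} - \frac{16^{2}}{3} - \frac{13}{3} \cdot 16\right) + \left(-45749 + 16779\right)} = \frac{1}{\left(- \frac{1313}{3} - \frac{1616}{3} - \frac{256}{3} - \frac{208}{3}\right) - 28970} = \frac{1}{-1131 - 28970} = \frac{1}{-30101} = - \frac{1}{30101}$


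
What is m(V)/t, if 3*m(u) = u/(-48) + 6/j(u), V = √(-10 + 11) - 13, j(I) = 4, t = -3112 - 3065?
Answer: -7/74124 ≈ -9.4436e-5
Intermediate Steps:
t = -6177
V = -12 (V = √1 - 13 = 1 - 13 = -12)
m(u) = ½ - u/144 (m(u) = (u/(-48) + 6/4)/3 = (u*(-1/48) + 6*(¼))/3 = (-u/48 + 3/2)/3 = (3/2 - u/48)/3 = ½ - u/144)
m(V)/t = (½ - 1/144*(-12))/(-6177) = (½ + 1/12)*(-1/6177) = (7/12)*(-1/6177) = -7/74124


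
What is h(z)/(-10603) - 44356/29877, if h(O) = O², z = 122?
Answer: -39782432/13773297 ≈ -2.8884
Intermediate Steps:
h(z)/(-10603) - 44356/29877 = 122²/(-10603) - 44356/29877 = 14884*(-1/10603) - 44356*1/29877 = -14884/10603 - 44356/29877 = -39782432/13773297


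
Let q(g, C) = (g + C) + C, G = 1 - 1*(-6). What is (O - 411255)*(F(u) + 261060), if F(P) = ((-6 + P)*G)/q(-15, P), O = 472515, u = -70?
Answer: 495775121664/31 ≈ 1.5993e+10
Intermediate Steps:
G = 7 (G = 1 + 6 = 7)
q(g, C) = g + 2*C (q(g, C) = (C + g) + C = g + 2*C)
F(P) = (-42 + 7*P)/(-15 + 2*P) (F(P) = ((-6 + P)*7)/(-15 + 2*P) = (-42 + 7*P)/(-15 + 2*P))
(O - 411255)*(F(u) + 261060) = (472515 - 411255)*(7*(-6 - 70)/(-15 + 2*(-70)) + 261060) = 61260*(7*(-76)/(-15 - 140) + 261060) = 61260*(7*(-76)/(-155) + 261060) = 61260*(7*(-1/155)*(-76) + 261060) = 61260*(532/155 + 261060) = 61260*(40464832/155) = 495775121664/31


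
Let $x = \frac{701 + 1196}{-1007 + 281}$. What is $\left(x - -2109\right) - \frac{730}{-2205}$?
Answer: $\frac{224833171}{106722} \approx 2106.7$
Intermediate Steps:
$x = - \frac{1897}{726}$ ($x = \frac{1897}{-726} = 1897 \left(- \frac{1}{726}\right) = - \frac{1897}{726} \approx -2.6129$)
$\left(x - -2109\right) - \frac{730}{-2205} = \left(- \frac{1897}{726} - -2109\right) - \frac{730}{-2205} = \left(- \frac{1897}{726} + 2109\right) - - \frac{146}{441} = \frac{1529237}{726} + \frac{146}{441} = \frac{224833171}{106722}$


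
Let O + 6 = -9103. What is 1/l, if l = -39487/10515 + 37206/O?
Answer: -95781135/750908173 ≈ -0.12755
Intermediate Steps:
O = -9109 (O = -6 - 9103 = -9109)
l = -750908173/95781135 (l = -39487/10515 + 37206/(-9109) = -39487*1/10515 + 37206*(-1/9109) = -39487/10515 - 37206/9109 = -750908173/95781135 ≈ -7.8398)
1/l = 1/(-750908173/95781135) = -95781135/750908173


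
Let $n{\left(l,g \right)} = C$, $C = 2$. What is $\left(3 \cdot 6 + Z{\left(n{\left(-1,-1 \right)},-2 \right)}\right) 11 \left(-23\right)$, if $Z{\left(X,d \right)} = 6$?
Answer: $-6072$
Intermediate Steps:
$n{\left(l,g \right)} = 2$
$\left(3 \cdot 6 + Z{\left(n{\left(-1,-1 \right)},-2 \right)}\right) 11 \left(-23\right) = \left(3 \cdot 6 + 6\right) 11 \left(-23\right) = \left(18 + 6\right) 11 \left(-23\right) = 24 \cdot 11 \left(-23\right) = 264 \left(-23\right) = -6072$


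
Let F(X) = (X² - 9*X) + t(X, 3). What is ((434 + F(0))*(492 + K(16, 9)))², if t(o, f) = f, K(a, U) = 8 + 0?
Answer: 47742250000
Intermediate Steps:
K(a, U) = 8
F(X) = 3 + X² - 9*X (F(X) = (X² - 9*X) + 3 = 3 + X² - 9*X)
((434 + F(0))*(492 + K(16, 9)))² = ((434 + (3 + 0² - 9*0))*(492 + 8))² = ((434 + (3 + 0 + 0))*500)² = ((434 + 3)*500)² = (437*500)² = 218500² = 47742250000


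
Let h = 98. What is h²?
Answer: 9604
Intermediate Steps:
h² = 98² = 9604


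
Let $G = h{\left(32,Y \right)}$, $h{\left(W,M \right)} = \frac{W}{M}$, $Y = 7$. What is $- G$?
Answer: $- \frac{32}{7} \approx -4.5714$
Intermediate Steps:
$G = \frac{32}{7} \approx 4.5714$
$- G = \left(-1\right) \frac{32}{7} = - \frac{32}{7}$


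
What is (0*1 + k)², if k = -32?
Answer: 1024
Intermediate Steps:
(0*1 + k)² = (0*1 - 32)² = (0 - 32)² = (-32)² = 1024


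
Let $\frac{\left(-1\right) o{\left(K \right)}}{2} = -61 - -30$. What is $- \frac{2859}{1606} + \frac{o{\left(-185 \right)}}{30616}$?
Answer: $- \frac{21857893}{12292324} \approx -1.7782$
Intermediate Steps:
$o{\left(K \right)} = 62$ ($o{\left(K \right)} = - 2 \left(-61 - -30\right) = - 2 \left(-61 + 30\right) = \left(-2\right) \left(-31\right) = 62$)
$- \frac{2859}{1606} + \frac{o{\left(-185 \right)}}{30616} = - \frac{2859}{1606} + \frac{62}{30616} = \left(-2859\right) \frac{1}{1606} + 62 \cdot \frac{1}{30616} = - \frac{2859}{1606} + \frac{31}{15308} = - \frac{21857893}{12292324}$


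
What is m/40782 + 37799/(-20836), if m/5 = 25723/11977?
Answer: -318277432087/175470019788 ≈ -1.8139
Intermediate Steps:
m = 4435/413 (m = 5*(25723/11977) = 5*(25723*(1/11977)) = 5*(887/413) = 4435/413 ≈ 10.738)
m/40782 + 37799/(-20836) = (4435/413)/40782 + 37799/(-20836) = (4435/413)*(1/40782) + 37799*(-1/20836) = 4435/16842966 - 37799/20836 = -318277432087/175470019788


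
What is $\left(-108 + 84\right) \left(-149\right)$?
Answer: $3576$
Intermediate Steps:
$\left(-108 + 84\right) \left(-149\right) = \left(-24\right) \left(-149\right) = 3576$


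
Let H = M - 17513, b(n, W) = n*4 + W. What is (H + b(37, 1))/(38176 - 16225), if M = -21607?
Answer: -38971/21951 ≈ -1.7754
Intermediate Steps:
b(n, W) = W + 4*n (b(n, W) = 4*n + W = W + 4*n)
H = -39120 (H = -21607 - 17513 = -39120)
(H + b(37, 1))/(38176 - 16225) = (-39120 + (1 + 4*37))/(38176 - 16225) = (-39120 + (1 + 148))/21951 = (-39120 + 149)*(1/21951) = -38971*1/21951 = -38971/21951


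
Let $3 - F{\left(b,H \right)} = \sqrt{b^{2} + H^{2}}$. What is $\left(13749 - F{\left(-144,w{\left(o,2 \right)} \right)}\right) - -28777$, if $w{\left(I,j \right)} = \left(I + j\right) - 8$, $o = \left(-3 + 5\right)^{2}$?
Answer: $42523 + 2 \sqrt{5185} \approx 42667.0$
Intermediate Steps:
$o = 4$ ($o = 2^{2} = 4$)
$w{\left(I,j \right)} = -8 + I + j$
$F{\left(b,H \right)} = 3 - \sqrt{H^{2} + b^{2}}$ ($F{\left(b,H \right)} = 3 - \sqrt{b^{2} + H^{2}} = 3 - \sqrt{H^{2} + b^{2}}$)
$\left(13749 - F{\left(-144,w{\left(o,2 \right)} \right)}\right) - -28777 = \left(13749 - \left(3 - \sqrt{\left(-8 + 4 + 2\right)^{2} + \left(-144\right)^{2}}\right)\right) - -28777 = \left(13749 - \left(3 - \sqrt{\left(-2\right)^{2} + 20736}\right)\right) + 28777 = \left(13749 - \left(3 - \sqrt{4 + 20736}\right)\right) + 28777 = \left(13749 - \left(3 - \sqrt{20740}\right)\right) + 28777 = \left(13749 - \left(3 - 2 \sqrt{5185}\right)\right) + 28777 = \left(13746 + 2 \sqrt{5185}\right) + 28777 = 42523 + 2 \sqrt{5185}$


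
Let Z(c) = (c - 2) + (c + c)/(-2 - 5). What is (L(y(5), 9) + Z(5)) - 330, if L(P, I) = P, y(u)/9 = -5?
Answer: -2614/7 ≈ -373.43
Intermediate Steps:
y(u) = -45 (y(u) = 9*(-5) = -45)
Z(c) = -2 + 5*c/7 (Z(c) = (-2 + c) + (2*c)/(-7) = (-2 + c) + (2*c)*(-⅐) = (-2 + c) - 2*c/7 = -2 + 5*c/7)
(L(y(5), 9) + Z(5)) - 330 = (-45 + (-2 + (5/7)*5)) - 330 = (-45 + (-2 + 25/7)) - 330 = (-45 + 11/7) - 330 = -304/7 - 330 = -2614/7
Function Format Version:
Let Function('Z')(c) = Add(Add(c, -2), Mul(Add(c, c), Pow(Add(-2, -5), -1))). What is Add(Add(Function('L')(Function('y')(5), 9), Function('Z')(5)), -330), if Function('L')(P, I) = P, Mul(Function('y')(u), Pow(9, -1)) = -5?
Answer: Rational(-2614, 7) ≈ -373.43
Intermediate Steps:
Function('y')(u) = -45 (Function('y')(u) = Mul(9, -5) = -45)
Function('Z')(c) = Add(-2, Mul(Rational(5, 7), c)) (Function('Z')(c) = Add(Add(-2, c), Mul(Mul(2, c), Pow(-7, -1))) = Add(Add(-2, c), Mul(Mul(2, c), Rational(-1, 7))) = Add(Add(-2, c), Mul(Rational(-2, 7), c)) = Add(-2, Mul(Rational(5, 7), c)))
Add(Add(Function('L')(Function('y')(5), 9), Function('Z')(5)), -330) = Add(Add(-45, Add(-2, Mul(Rational(5, 7), 5))), -330) = Add(Add(-45, Add(-2, Rational(25, 7))), -330) = Add(Add(-45, Rational(11, 7)), -330) = Add(Rational(-304, 7), -330) = Rational(-2614, 7)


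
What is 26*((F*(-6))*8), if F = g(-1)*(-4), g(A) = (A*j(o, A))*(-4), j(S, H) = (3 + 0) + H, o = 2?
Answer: 39936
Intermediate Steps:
j(S, H) = 3 + H
g(A) = -4*A*(3 + A) (g(A) = (A*(3 + A))*(-4) = -4*A*(3 + A))
F = -32 (F = -4*(-1)*(3 - 1)*(-4) = -4*(-1)*2*(-4) = 8*(-4) = -32)
26*((F*(-6))*8) = 26*(-32*(-6)*8) = 26*(192*8) = 26*1536 = 39936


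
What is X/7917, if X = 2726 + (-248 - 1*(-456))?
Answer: 978/2639 ≈ 0.37059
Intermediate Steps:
X = 2934 (X = 2726 + (-248 + 456) = 2726 + 208 = 2934)
X/7917 = 2934/7917 = 2934*(1/7917) = 978/2639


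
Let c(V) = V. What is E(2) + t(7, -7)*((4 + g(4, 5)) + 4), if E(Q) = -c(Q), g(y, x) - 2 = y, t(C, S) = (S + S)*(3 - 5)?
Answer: 390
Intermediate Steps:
t(C, S) = -4*S (t(C, S) = (2*S)*(-2) = -4*S)
g(y, x) = 2 + y
E(Q) = -Q
E(2) + t(7, -7)*((4 + g(4, 5)) + 4) = -1*2 + (-4*(-7))*((4 + (2 + 4)) + 4) = -2 + 28*((4 + 6) + 4) = -2 + 28*(10 + 4) = -2 + 28*14 = -2 + 392 = 390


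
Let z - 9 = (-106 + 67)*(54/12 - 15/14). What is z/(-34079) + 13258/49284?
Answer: 1602880303/5878423026 ≈ 0.27267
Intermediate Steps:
z = -873/7 (z = 9 + (-106 + 67)*(54/12 - 15/14) = 9 - 39*(54*(1/12) - 15*1/14) = 9 - 39*(9/2 - 15/14) = 9 - 39*24/7 = 9 - 936/7 = -873/7 ≈ -124.71)
z/(-34079) + 13258/49284 = -873/7/(-34079) + 13258/49284 = -873/7*(-1/34079) + 13258*(1/49284) = 873/238553 + 6629/24642 = 1602880303/5878423026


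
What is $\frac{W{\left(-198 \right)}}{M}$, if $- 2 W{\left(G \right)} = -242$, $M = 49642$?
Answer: $\frac{121}{49642} \approx 0.0024375$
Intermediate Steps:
$W{\left(G \right)} = 121$ ($W{\left(G \right)} = \left(- \frac{1}{2}\right) \left(-242\right) = 121$)
$\frac{W{\left(-198 \right)}}{M} = \frac{121}{49642}$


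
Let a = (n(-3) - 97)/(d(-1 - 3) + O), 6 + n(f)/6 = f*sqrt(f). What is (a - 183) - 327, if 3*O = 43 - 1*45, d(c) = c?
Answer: -963/2 + 27*I*sqrt(3)/7 ≈ -481.5 + 6.6808*I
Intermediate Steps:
n(f) = -36 + 6*f**(3/2) (n(f) = -36 + 6*(f*sqrt(f)) = -36 + 6*f**(3/2))
O = -2/3 (O = (43 - 1*45)/3 = (43 - 45)/3 = (1/3)*(-2) = -2/3 ≈ -0.66667)
a = 57/2 + 27*I*sqrt(3)/7 (a = ((-36 + 6*(-3)**(3/2)) - 97)/((-1 - 3) - 2/3) = ((-36 + 6*(-3*I*sqrt(3))) - 97)/(-4 - 2/3) = ((-36 - 18*I*sqrt(3)) - 97)/(-14/3) = (-133 - 18*I*sqrt(3))*(-3/14) = 57/2 + 27*I*sqrt(3)/7 ≈ 28.5 + 6.6808*I)
(a - 183) - 327 = ((57/2 + 27*I*sqrt(3)/7) - 183) - 327 = (-309/2 + 27*I*sqrt(3)/7) - 327 = -963/2 + 27*I*sqrt(3)/7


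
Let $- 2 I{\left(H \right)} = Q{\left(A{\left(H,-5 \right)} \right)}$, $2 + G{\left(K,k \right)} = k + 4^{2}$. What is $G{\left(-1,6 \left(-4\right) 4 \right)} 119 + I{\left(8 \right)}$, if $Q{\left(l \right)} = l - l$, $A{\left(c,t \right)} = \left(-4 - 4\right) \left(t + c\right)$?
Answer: $-9758$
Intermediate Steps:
$A{\left(c,t \right)} = - 8 c - 8 t$ ($A{\left(c,t \right)} = - 8 \left(c + t\right) = - 8 c - 8 t$)
$Q{\left(l \right)} = 0$
$G{\left(K,k \right)} = 14 + k$ ($G{\left(K,k \right)} = -2 + \left(k + 4^{2}\right) = -2 + \left(k + 16\right) = -2 + \left(16 + k\right) = 14 + k$)
$I{\left(H \right)} = 0$ ($I{\left(H \right)} = \left(- \frac{1}{2}\right) 0 = 0$)
$G{\left(-1,6 \left(-4\right) 4 \right)} 119 + I{\left(8 \right)} = \left(14 + 6 \left(-4\right) 4\right) 119 + 0 = \left(14 - 96\right) 119 + 0 = \left(-82\right) 119 + 0 = -9758 + 0 = -9758$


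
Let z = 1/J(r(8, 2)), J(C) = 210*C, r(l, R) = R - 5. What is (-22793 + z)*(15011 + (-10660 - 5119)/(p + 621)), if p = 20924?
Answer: -74900603108188/218925 ≈ -3.4213e+8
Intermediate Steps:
r(l, R) = -5 + R
z = -1/630 (z = 1/(210*(-5 + 2)) = 1/(210*(-3)) = 1/(-630) = -1/630 ≈ -0.0015873)
(-22793 + z)*(15011 + (-10660 - 5119)/(p + 621)) = (-22793 - 1/630)*(15011 + (-10660 - 5119)/(20924 + 621)) = -14359591*(15011 - 15779/21545)/630 = -14359591*(15011 - 15779*1/21545)/630 = -14359591*(15011 - 509/695)/630 = -14359591/630*10432136/695 = -74900603108188/218925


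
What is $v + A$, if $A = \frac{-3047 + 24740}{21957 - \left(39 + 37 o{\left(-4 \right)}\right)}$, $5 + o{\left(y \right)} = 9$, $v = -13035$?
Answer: $- \frac{40535751}{3110} \approx -13034.0$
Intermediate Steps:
$o{\left(y \right)} = 4$ ($o{\left(y \right)} = -5 + 9 = 4$)
$A = \frac{3099}{3110}$ ($A = \frac{-3047 + 24740}{21957 - 187} = \frac{21693}{21957 - 187} = \frac{21693}{21770} = 21693 \cdot \frac{1}{21770} = \frac{3099}{3110} \approx 0.99646$)
$v + A = -13035 + \frac{3099}{3110} = - \frac{40535751}{3110}$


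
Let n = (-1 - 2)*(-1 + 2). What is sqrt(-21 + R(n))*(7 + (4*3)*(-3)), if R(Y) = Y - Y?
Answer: -29*I*sqrt(21) ≈ -132.89*I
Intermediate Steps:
n = -3 (n = -3*1 = -3)
R(Y) = 0
sqrt(-21 + R(n))*(7 + (4*3)*(-3)) = sqrt(-21 + 0)*(7 + (4*3)*(-3)) = sqrt(-21)*(7 + 12*(-3)) = (I*sqrt(21))*(7 - 36) = (I*sqrt(21))*(-29) = -29*I*sqrt(21)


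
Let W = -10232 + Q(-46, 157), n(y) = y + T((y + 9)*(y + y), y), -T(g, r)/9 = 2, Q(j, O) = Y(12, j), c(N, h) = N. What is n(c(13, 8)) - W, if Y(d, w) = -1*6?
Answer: 10233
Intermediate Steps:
Y(d, w) = -6
Q(j, O) = -6
T(g, r) = -18 (T(g, r) = -9*2 = -18)
n(y) = -18 + y (n(y) = y - 18 = -18 + y)
W = -10238 (W = -10232 - 6 = -10238)
n(c(13, 8)) - W = (-18 + 13) - 1*(-10238) = -5 + 10238 = 10233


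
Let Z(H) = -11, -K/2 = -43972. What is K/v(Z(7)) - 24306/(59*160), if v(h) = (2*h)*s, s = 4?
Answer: -52020643/51920 ≈ -1001.9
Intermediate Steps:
K = 87944 (K = -2*(-43972) = 87944)
v(h) = 8*h (v(h) = (2*h)*4 = 8*h)
K/v(Z(7)) - 24306/(59*160) = 87944/((8*(-11))) - 24306/(59*160) = 87944/(-88) - 24306/9440 = 87944*(-1/88) - 24306*1/9440 = -10993/11 - 12153/4720 = -52020643/51920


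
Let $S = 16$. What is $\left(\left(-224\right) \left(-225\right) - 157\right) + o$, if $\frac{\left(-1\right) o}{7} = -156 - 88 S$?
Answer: $61191$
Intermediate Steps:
$o = 10948$ ($o = - 7 \left(-156 - 1408\right) = \left(-7\right) \left(-1564\right) = 10948$)
$\left(\left(-224\right) \left(-225\right) - 157\right) + o = \left(\left(-224\right) \left(-225\right) - 157\right) + 10948 = \left(50400 - 157\right) + 10948 = 50243 + 10948 = 61191$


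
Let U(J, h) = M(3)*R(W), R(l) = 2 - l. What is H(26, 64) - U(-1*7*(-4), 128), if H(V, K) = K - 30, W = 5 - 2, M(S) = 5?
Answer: 39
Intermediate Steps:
W = 3
H(V, K) = -30 + K
U(J, h) = -5 (U(J, h) = 5*(2 - 1*3) = 5*(2 - 3) = 5*(-1) = -5)
H(26, 64) - U(-1*7*(-4), 128) = (-30 + 64) - 1*(-5) = 34 + 5 = 39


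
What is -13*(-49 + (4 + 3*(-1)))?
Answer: 624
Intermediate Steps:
-13*(-49 + (4 + 3*(-1))) = -13*(-49 + (4 - 3)) = -13*(-49 + 1) = -13*(-48) = 624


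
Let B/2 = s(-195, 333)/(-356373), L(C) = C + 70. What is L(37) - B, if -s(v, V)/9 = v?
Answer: 1412423/13199 ≈ 107.01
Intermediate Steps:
s(v, V) = -9*v
L(C) = 70 + C
B = -130/13199 (B = 2*(-9*(-195)/(-356373)) = 2*(1755*(-1/356373)) = 2*(-65/13199) = -130/13199 ≈ -0.0098492)
L(37) - B = (70 + 37) - 1*(-130/13199) = 107 + 130/13199 = 1412423/13199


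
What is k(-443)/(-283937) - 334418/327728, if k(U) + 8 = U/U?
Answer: -47475674785/46527052568 ≈ -1.0204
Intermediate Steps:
k(U) = -7 (k(U) = -8 + U/U = -8 + 1 = -7)
k(-443)/(-283937) - 334418/327728 = -7/(-283937) - 334418/327728 = -7*(-1/283937) - 334418*1/327728 = 7/283937 - 167209/163864 = -47475674785/46527052568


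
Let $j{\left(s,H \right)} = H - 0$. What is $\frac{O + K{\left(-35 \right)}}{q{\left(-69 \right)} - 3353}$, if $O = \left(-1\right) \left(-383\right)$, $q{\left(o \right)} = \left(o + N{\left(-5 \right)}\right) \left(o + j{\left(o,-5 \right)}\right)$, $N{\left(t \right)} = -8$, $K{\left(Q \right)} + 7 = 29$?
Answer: $\frac{81}{469} \approx 0.17271$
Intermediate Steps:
$K{\left(Q \right)} = 22$ ($K{\left(Q \right)} = -7 + 29 = 22$)
$j{\left(s,H \right)} = H$ ($j{\left(s,H \right)} = H + 0 = H$)
$q{\left(o \right)} = \left(-8 + o\right) \left(-5 + o\right)$ ($q{\left(o \right)} = \left(o - 8\right) \left(o - 5\right) = \left(-8 + o\right) \left(-5 + o\right)$)
$O = 383$
$\frac{O + K{\left(-35 \right)}}{q{\left(-69 \right)} - 3353} = \frac{383 + 22}{\left(40 + \left(-69\right)^{2} - -897\right) - 3353} = \frac{405}{\left(40 + 4761 + 897\right) - 3353} = \frac{405}{5698 - 3353} = \frac{405}{2345} = 405 \cdot \frac{1}{2345} = \frac{81}{469}$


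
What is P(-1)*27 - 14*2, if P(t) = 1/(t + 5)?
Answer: -85/4 ≈ -21.250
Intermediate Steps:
P(t) = 1/(5 + t)
P(-1)*27 - 14*2 = 27/(5 - 1) - 14*2 = 27/4 - 28 = -85/4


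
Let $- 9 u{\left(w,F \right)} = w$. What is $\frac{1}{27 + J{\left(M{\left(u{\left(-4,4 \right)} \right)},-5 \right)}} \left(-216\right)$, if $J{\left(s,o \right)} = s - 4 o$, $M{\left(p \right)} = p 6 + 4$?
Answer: $- \frac{648}{161} \approx -4.0248$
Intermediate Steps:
$u{\left(w,F \right)} = - \frac{w}{9}$
$M{\left(p \right)} = 4 + 6 p$ ($M{\left(p \right)} = 6 p + 4 = 4 + 6 p$)
$\frac{1}{27 + J{\left(M{\left(u{\left(-4,4 \right)} \right)},-5 \right)}} \left(-216\right) = \frac{1}{27 + \left(\left(4 + 6 \left(\left(- \frac{1}{9}\right) \left(-4\right)\right)\right) - -20\right)} \left(-216\right) = \frac{1}{27 + \left(\left(4 + 6 \cdot \frac{4}{9}\right) + 20\right)} \left(-216\right) = \frac{1}{27 + \left(\left(4 + \frac{8}{3}\right) + 20\right)} \left(-216\right) = \frac{1}{27 + \left(\frac{20}{3} + 20\right)} \left(-216\right) = \frac{1}{27 + \frac{80}{3}} \left(-216\right) = \frac{1}{\frac{161}{3}} \left(-216\right) = \frac{3}{161} \left(-216\right) = - \frac{648}{161}$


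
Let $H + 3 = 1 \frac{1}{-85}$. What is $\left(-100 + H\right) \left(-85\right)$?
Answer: $8756$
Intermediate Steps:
$H = - \frac{256}{85}$ ($H = -3 + 1 \frac{1}{-85} = -3 + 1 \left(- \frac{1}{85}\right) = -3 - \frac{1}{85} = - \frac{256}{85} \approx -3.0118$)
$\left(-100 + H\right) \left(-85\right) = \left(-100 - \frac{256}{85}\right) \left(-85\right) = \left(- \frac{8756}{85}\right) \left(-85\right) = 8756$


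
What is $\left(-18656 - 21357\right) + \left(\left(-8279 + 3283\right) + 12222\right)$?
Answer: $-32787$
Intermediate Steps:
$\left(-18656 - 21357\right) + \left(\left(-8279 + 3283\right) + 12222\right) = \left(-18656 - 21357\right) + \left(-4996 + 12222\right) = \left(-18656 - 21357\right) + 7226 = -40013 + 7226 = -32787$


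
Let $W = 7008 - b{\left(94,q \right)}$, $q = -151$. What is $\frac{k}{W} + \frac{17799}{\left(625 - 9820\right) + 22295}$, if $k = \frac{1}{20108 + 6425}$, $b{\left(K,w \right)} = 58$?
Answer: $\frac{2625770431}{1932557588} \approx 1.3587$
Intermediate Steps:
$W = 6950$ ($W = 7008 - 58 = 6950$)
$k = \frac{1}{26533} \approx 3.7689 \cdot 10^{-5}$
$\frac{k}{W} + \frac{17799}{\left(625 - 9820\right) + 22295} = \frac{1}{26533 \cdot 6950} + \frac{17799}{\left(625 - 9820\right) + 22295} = \frac{1}{26533} \cdot \frac{1}{6950} + \frac{17799}{\left(625 - 9820\right) + 22295} = \frac{1}{184404350} + \frac{17799}{-9195 + 22295} = \frac{1}{184404350} + \frac{17799}{13100} = \frac{2625770431}{1932557588}$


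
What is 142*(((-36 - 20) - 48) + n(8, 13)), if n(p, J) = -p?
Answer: -15904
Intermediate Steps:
142*(((-36 - 20) - 48) + n(8, 13)) = 142*(((-36 - 20) - 48) - 1*8) = 142*((-56 - 48) - 8) = 142*(-104 - 8) = 142*(-112) = -15904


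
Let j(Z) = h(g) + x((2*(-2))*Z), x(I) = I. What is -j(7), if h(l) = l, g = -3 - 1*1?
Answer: 32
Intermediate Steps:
g = -4 (g = -3 - 1 = -4)
j(Z) = -4 - 4*Z (j(Z) = -4 + (2*(-2))*Z = -4 - 4*Z)
-j(7) = -(-4 - 4*7) = -(-4 - 28) = -1*(-32) = 32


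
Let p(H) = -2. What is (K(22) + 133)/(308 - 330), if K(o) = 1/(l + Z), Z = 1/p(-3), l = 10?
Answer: -2529/418 ≈ -6.0502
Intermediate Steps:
Z = -½ (Z = 1/(-2) = -½ ≈ -0.50000)
K(o) = 2/19 (K(o) = 1/(10 - ½) = 1/(19/2) = 2/19)
(K(22) + 133)/(308 - 330) = (2/19 + 133)/(308 - 330) = (2529/19)/(-22) = (2529/19)*(-1/22) = -2529/418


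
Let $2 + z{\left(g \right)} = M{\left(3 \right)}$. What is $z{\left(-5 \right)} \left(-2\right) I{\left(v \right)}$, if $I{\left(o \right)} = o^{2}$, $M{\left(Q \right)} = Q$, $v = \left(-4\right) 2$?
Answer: $-128$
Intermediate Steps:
$v = -8$
$z{\left(g \right)} = 1$ ($z{\left(g \right)} = -2 + 3 = 1$)
$z{\left(-5 \right)} \left(-2\right) I{\left(v \right)} = 1 \left(-2\right) \left(-8\right)^{2} = \left(-2\right) 64 = -128$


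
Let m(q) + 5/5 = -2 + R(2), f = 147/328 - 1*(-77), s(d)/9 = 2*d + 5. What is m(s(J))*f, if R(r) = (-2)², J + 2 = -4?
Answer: 25403/328 ≈ 77.448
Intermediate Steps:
J = -6 (J = -2 - 4 = -6)
R(r) = 4
s(d) = 45 + 18*d (s(d) = 9*(2*d + 5) = 9*(5 + 2*d) = 45 + 18*d)
f = 25403/328 (f = 147*(1/328) + 77 = 147/328 + 77 = 25403/328 ≈ 77.448)
m(q) = 1 (m(q) = -1 + (-2 + 4) = -1 + 2 = 1)
m(s(J))*f = 1*(25403/328) = 25403/328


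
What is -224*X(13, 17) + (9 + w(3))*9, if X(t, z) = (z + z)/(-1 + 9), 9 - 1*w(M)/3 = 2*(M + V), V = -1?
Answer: -736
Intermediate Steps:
w(M) = 33 - 6*M (w(M) = 27 - 6*(M - 1) = 27 - 6*(-1 + M) = 27 - 3*(-2 + 2*M) = 27 + (6 - 6*M) = 33 - 6*M)
X(t, z) = z/4 (X(t, z) = (2*z)/8 = (2*z)*(⅛) = z/4)
-224*X(13, 17) + (9 + w(3))*9 = -56*17 + (9 + (33 - 6*3))*9 = -224*17/4 + (9 + (33 - 18))*9 = -952 + (9 + 15)*9 = -952 + 24*9 = -952 + 216 = -736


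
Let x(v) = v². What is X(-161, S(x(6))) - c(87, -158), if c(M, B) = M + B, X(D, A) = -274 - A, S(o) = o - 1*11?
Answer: -228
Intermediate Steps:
S(o) = -11 + o (S(o) = o - 11 = -11 + o)
c(M, B) = B + M
X(-161, S(x(6))) - c(87, -158) = (-274 - (-11 + 6²)) - (-158 + 87) = (-274 - (-11 + 36)) - 1*(-71) = (-274 - 1*25) + 71 = (-274 - 25) + 71 = -299 + 71 = -228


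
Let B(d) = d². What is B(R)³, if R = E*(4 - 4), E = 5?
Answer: 0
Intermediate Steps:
R = 0 (R = 5*(4 - 4) = 5*0 = 0)
B(R)³ = (0²)³ = 0³ = 0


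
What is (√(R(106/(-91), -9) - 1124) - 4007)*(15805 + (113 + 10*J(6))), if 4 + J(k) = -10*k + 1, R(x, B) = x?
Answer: -61259016 + 168*I*√9317490 ≈ -6.1259e+7 + 5.1281e+5*I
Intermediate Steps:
J(k) = -3 - 10*k (J(k) = -4 + (-10*k + 1) = -4 + (1 - 10*k) = -3 - 10*k)
(√(R(106/(-91), -9) - 1124) - 4007)*(15805 + (113 + 10*J(6))) = (√(106/(-91) - 1124) - 4007)*(15805 + (113 + 10*(-3 - 10*6))) = (√(106*(-1/91) - 1124) - 4007)*(15805 + (113 + 10*(-3 - 60))) = (√(-106/91 - 1124) - 4007)*(15805 + (113 + 10*(-63))) = (√(-102390/91) - 4007)*(15805 + (113 - 630)) = (I*√9317490/91 - 4007)*(15805 - 517) = (-4007 + I*√9317490/91)*15288 = -61259016 + 168*I*√9317490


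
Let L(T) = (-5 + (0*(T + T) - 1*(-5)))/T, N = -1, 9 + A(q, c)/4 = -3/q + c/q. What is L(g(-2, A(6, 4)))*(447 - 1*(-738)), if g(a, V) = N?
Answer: 0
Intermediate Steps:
A(q, c) = -36 - 12/q + 4*c/q (A(q, c) = -36 + 4*(-3/q + c/q) = -36 + (-12/q + 4*c/q) = -36 - 12/q + 4*c/q)
g(a, V) = -1
L(T) = 0 (L(T) = (-5 + (0*(2*T) + 5))/T = (-5 + (0 + 5))/T = (-5 + 5)/T = 0/T = 0)
L(g(-2, A(6, 4)))*(447 - 1*(-738)) = 0*(447 - 1*(-738)) = 0*(447 + 738) = 0*1185 = 0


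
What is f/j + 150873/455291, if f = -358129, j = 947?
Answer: -162910033808/431160577 ≈ -377.84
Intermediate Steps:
f/j + 150873/455291 = -358129/947 + 150873/455291 = -162910033808/431160577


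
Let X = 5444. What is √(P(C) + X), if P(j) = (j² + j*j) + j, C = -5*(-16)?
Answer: 6*√509 ≈ 135.37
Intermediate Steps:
C = 80
P(j) = j + 2*j² (P(j) = (j² + j²) + j = 2*j² + j = j + 2*j²)
√(P(C) + X) = √(80*(1 + 2*80) + 5444) = √(80*(1 + 160) + 5444) = √(80*161 + 5444) = √(12880 + 5444) = √18324 = 6*√509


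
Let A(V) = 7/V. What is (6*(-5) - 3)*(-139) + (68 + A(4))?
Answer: 18627/4 ≈ 4656.8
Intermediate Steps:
(6*(-5) - 3)*(-139) + (68 + A(4)) = (6*(-5) - 3)*(-139) + (68 + 7/4) = (-30 - 3)*(-139) + (68 + 7*(¼)) = -33*(-139) + (68 + 7/4) = 4587 + 279/4 = 18627/4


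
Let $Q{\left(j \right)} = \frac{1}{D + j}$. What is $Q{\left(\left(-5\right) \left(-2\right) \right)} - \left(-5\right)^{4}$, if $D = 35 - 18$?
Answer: $- \frac{16874}{27} \approx -624.96$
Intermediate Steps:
$D = 17$
$Q{\left(j \right)} = \frac{1}{17 + j}$
$Q{\left(\left(-5\right) \left(-2\right) \right)} - \left(-5\right)^{4} = \frac{1}{17 - -10} - \left(-5\right)^{4} = \frac{1}{17 + 10} - 625 = \frac{1}{27} - 625 = - \frac{16874}{27}$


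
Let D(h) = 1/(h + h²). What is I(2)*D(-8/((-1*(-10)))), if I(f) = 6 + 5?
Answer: -275/4 ≈ -68.750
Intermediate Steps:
I(f) = 11
I(2)*D(-8/((-1*(-10)))) = 11*(1/(((-8/((-1*(-10)))))*(1 - 8/((-1*(-10)))))) = 11*(1/(((-8/10))*(1 - 8/10))) = 11*(1/(((-8*⅒))*(1 - 8*⅒))) = 11*(1/((-⅘)*(1 - ⅘))) = 11*(-5/(4*⅕)) = 11*(-5/4*5) = 11*(-25/4) = -275/4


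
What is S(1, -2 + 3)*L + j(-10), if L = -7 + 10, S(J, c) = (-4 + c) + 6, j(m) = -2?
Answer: 7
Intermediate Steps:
S(J, c) = 2 + c
L = 3
S(1, -2 + 3)*L + j(-10) = (2 + (-2 + 3))*3 - 2 = (2 + 1)*3 - 2 = 3*3 - 2 = 9 - 2 = 7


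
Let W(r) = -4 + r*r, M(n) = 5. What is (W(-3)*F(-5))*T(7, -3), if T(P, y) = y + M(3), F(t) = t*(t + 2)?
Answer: 150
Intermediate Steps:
F(t) = t*(2 + t)
T(P, y) = 5 + y (T(P, y) = y + 5 = 5 + y)
W(r) = -4 + r²
(W(-3)*F(-5))*T(7, -3) = ((-4 + (-3)²)*(-5*(2 - 5)))*(5 - 3) = ((-4 + 9)*(-5*(-3)))*2 = (5*15)*2 = 75*2 = 150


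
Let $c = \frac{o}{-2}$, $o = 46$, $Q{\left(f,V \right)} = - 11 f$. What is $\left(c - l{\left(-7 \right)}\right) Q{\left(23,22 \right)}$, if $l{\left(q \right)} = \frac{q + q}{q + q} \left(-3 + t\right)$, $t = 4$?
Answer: $6072$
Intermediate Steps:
$l{\left(q \right)} = 1$ ($l{\left(q \right)} = \frac{q + q}{q + q} \left(-3 + 4\right) = \frac{2 q}{2 q} 1 = 2 q \frac{1}{2 q} 1 = 1 \cdot 1 = 1$)
$c = -23$ ($c = \frac{46}{-2} = 46 \left(- \frac{1}{2}\right) = -23$)
$\left(c - l{\left(-7 \right)}\right) Q{\left(23,22 \right)} = \left(-23 - 1\right) \left(\left(-11\right) 23\right) = \left(-23 - 1\right) \left(-253\right) = \left(-24\right) \left(-253\right) = 6072$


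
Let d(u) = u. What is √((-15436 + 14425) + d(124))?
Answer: I*√887 ≈ 29.783*I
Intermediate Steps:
√((-15436 + 14425) + d(124)) = √((-15436 + 14425) + 124) = √(-1011 + 124) = √(-887) = I*√887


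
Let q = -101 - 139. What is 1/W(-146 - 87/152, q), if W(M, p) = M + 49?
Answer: -152/14831 ≈ -0.010249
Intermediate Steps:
q = -240
W(M, p) = 49 + M
1/W(-146 - 87/152, q) = 1/(49 + (-146 - 87/152)) = 1/(49 - 22279/152) = 1/(-14831/152) = -152/14831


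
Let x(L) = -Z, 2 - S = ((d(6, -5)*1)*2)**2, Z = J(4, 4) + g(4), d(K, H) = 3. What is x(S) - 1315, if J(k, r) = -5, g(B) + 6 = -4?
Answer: -1300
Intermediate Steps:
g(B) = -10 (g(B) = -6 - 4 = -10)
Z = -15 (Z = -5 - 10 = -15)
S = -34 (S = 2 - ((3*1)*2)**2 = 2 - (3*2)**2 = 2 - 1*6**2 = 2 - 1*36 = 2 - 36 = -34)
x(L) = 15 (x(L) = -1*(-15) = 15)
x(S) - 1315 = 15 - 1315 = -1300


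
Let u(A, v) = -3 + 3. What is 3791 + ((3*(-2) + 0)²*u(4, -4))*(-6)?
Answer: 3791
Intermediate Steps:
u(A, v) = 0
3791 + ((3*(-2) + 0)²*u(4, -4))*(-6) = 3791 + ((3*(-2) + 0)²*0)*(-6) = 3791 + ((-6 + 0)²*0)*(-6) = 3791 + ((-6)²*0)*(-6) = 3791 + (36*0)*(-6) = 3791 + 0*(-6) = 3791 + 0 = 3791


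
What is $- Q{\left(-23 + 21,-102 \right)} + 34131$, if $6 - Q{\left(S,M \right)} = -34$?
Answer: $34091$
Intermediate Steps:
$Q{\left(S,M \right)} = 40$ ($Q{\left(S,M \right)} = 6 - -34 = 6 + 34 = 40$)
$- Q{\left(-23 + 21,-102 \right)} + 34131 = \left(-1\right) 40 + 34131 = -40 + 34131 = 34091$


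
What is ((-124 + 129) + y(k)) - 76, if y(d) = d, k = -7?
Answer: -78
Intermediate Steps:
((-124 + 129) + y(k)) - 76 = ((-124 + 129) - 7) - 76 = (5 - 7) - 76 = -2 - 76 = -78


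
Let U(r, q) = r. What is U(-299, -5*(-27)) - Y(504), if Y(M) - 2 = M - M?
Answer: -301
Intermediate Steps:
Y(M) = 2 (Y(M) = 2 + (M - M) = 2 + 0 = 2)
U(-299, -5*(-27)) - Y(504) = -299 - 1*2 = -299 - 2 = -301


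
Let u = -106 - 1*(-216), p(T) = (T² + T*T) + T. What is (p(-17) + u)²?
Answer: 450241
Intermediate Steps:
p(T) = T + 2*T² (p(T) = (T² + T²) + T = 2*T² + T = T + 2*T²)
u = 110 (u = -106 + 216 = 110)
(p(-17) + u)² = (-17*(1 + 2*(-17)) + 110)² = (-17*(1 - 34) + 110)² = (-17*(-33) + 110)² = (561 + 110)² = 671² = 450241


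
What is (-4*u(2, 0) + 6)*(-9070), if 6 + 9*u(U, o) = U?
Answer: -634900/9 ≈ -70545.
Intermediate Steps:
u(U, o) = -⅔ + U/9
(-4*u(2, 0) + 6)*(-9070) = (-4*(-⅔ + (⅑)*2) + 6)*(-9070) = (-4*(-⅔ + 2/9) + 6)*(-9070) = (-4*(-4/9) + 6)*(-9070) = (16/9 + 6)*(-9070) = (70/9)*(-9070) = -634900/9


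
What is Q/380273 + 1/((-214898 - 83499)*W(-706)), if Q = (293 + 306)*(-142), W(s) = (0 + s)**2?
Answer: -12650830048011609/56558690478296116 ≈ -0.22368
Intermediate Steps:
W(s) = s**2
Q = -85058 (Q = 599*(-142) = -85058)
Q/380273 + 1/((-214898 - 83499)*W(-706)) = -85058/380273 + 1/((-214898 - 83499)*((-706)**2)) = -85058*1/380273 + 1/(-298397*498436) = -85058/380273 - 1/298397*1/498436 = -85058/380273 - 1/148731807092 = -12650830048011609/56558690478296116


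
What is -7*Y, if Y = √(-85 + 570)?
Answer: -7*√485 ≈ -154.16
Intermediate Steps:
Y = √485 ≈ 22.023
-7*Y = -7*√485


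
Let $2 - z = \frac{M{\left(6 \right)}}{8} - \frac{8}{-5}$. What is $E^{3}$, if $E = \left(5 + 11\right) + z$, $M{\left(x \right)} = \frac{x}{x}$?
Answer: $\frac{275894451}{64000} \approx 4310.9$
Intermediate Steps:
$M{\left(x \right)} = 1$
$z = \frac{11}{40}$ ($z = 2 - \left(1 \cdot \frac{1}{8} - \frac{8}{-5}\right) = 2 - \left(1 \cdot \frac{1}{8} - - \frac{8}{5}\right) = 2 - \left(\frac{1}{8} + \frac{8}{5}\right) = 2 - \frac{69}{40} = \frac{11}{40} \approx 0.275$)
$E = \frac{651}{40}$ ($E = \left(5 + 11\right) + \frac{11}{40} = 16 + \frac{11}{40} = \frac{651}{40} \approx 16.275$)
$E^{3} = \left(\frac{651}{40}\right)^{3} = \frac{275894451}{64000}$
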